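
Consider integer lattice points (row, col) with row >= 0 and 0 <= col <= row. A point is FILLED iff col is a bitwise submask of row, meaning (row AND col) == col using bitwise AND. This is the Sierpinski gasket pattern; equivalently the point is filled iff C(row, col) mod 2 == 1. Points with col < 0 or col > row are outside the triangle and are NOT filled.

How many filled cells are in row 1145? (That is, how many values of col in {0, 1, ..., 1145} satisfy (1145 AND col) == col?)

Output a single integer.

Answer: 64

Derivation:
1145 in binary = 10001111001
popcount(1145) = number of 1-bits in 10001111001 = 6
A col c satisfies (1145 AND c) == c iff every set bit of c is also set in 1145; each of the 6 set bits of 1145 can independently be on or off in c.
count = 2^6 = 64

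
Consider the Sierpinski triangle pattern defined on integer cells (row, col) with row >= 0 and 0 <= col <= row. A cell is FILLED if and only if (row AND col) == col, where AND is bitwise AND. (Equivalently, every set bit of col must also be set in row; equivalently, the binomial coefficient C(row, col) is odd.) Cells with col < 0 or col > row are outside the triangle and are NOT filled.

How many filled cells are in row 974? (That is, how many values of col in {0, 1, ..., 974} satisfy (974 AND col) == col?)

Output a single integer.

Answer: 128

Derivation:
974 in binary = 1111001110
popcount(974) = number of 1-bits in 1111001110 = 7
A col c satisfies (974 AND c) == c iff every set bit of c is also set in 974; each of the 7 set bits of 974 can independently be on or off in c.
count = 2^7 = 128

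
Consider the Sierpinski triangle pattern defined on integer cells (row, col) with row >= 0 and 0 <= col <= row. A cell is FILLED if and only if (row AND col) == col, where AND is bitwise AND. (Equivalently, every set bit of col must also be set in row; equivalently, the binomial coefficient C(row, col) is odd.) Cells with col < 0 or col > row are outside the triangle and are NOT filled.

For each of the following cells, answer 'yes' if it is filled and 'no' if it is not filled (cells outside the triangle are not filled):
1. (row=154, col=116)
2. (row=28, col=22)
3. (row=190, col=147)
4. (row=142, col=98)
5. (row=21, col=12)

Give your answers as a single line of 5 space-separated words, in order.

Answer: no no no no no

Derivation:
(154,116): row=0b10011010, col=0b1110100, row AND col = 0b10000 = 16; 16 != 116 -> empty
(28,22): row=0b11100, col=0b10110, row AND col = 0b10100 = 20; 20 != 22 -> empty
(190,147): row=0b10111110, col=0b10010011, row AND col = 0b10010010 = 146; 146 != 147 -> empty
(142,98): row=0b10001110, col=0b1100010, row AND col = 0b10 = 2; 2 != 98 -> empty
(21,12): row=0b10101, col=0b1100, row AND col = 0b100 = 4; 4 != 12 -> empty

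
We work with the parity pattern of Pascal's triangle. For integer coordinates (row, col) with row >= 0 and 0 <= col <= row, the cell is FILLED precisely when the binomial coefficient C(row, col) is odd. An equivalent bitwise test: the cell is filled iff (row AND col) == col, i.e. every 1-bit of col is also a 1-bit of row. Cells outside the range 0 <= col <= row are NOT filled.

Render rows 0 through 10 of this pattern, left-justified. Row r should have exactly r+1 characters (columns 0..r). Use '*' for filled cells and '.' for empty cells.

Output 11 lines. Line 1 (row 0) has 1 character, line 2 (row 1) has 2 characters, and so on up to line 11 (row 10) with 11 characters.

Answer: *
**
*.*
****
*...*
**..**
*.*.*.*
********
*.......*
**......**
*.*.....*.*

Derivation:
r0=0: *
r1=1: **
r2=10: *.*
r3=11: ****
r4=100: *...*
r5=101: **..**
r6=110: *.*.*.*
r7=111: ********
r8=1000: *.......*
r9=1001: **......**
r10=1010: *.*.....*.*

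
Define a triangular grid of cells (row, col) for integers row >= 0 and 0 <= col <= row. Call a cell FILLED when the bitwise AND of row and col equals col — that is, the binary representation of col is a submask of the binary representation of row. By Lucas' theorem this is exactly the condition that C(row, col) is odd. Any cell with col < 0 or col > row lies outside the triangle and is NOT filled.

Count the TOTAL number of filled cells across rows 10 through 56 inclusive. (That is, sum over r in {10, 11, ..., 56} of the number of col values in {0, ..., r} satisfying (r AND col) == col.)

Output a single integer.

Answer: 488

Derivation:
r10=1010 pc2: +4 =4
r11=1011 pc3: +8 =12
r12=1100 pc2: +4 =16
r13=1101 pc3: +8 =24
r14=1110 pc3: +8 =32
r15=1111 pc4: +16 =48
r16=10000 pc1: +2 =50
r17=10001 pc2: +4 =54
r18=10010 pc2: +4 =58
r19=10011 pc3: +8 =66
r20=10100 pc2: +4 =70
r21=10101 pc3: +8 =78
r22=10110 pc3: +8 =86
r23=10111 pc4: +16 =102
r24=11000 pc2: +4 =106
r25=11001 pc3: +8 =114
r26=11010 pc3: +8 =122
r27=11011 pc4: +16 =138
r28=11100 pc3: +8 =146
r29=11101 pc4: +16 =162
r30=11110 pc4: +16 =178
r31=11111 pc5: +32 =210
r32=100000 pc1: +2 =212
r33=100001 pc2: +4 =216
r34=100010 pc2: +4 =220
r35=100011 pc3: +8 =228
r36=100100 pc2: +4 =232
r37=100101 pc3: +8 =240
r38=100110 pc3: +8 =248
r39=100111 pc4: +16 =264
r40=101000 pc2: +4 =268
r41=101001 pc3: +8 =276
r42=101010 pc3: +8 =284
r43=101011 pc4: +16 =300
r44=101100 pc3: +8 =308
r45=101101 pc4: +16 =324
r46=101110 pc4: +16 =340
r47=101111 pc5: +32 =372
r48=110000 pc2: +4 =376
r49=110001 pc3: +8 =384
r50=110010 pc3: +8 =392
r51=110011 pc4: +16 =408
r52=110100 pc3: +8 =416
r53=110101 pc4: +16 =432
r54=110110 pc4: +16 =448
r55=110111 pc5: +32 =480
r56=111000 pc3: +8 =488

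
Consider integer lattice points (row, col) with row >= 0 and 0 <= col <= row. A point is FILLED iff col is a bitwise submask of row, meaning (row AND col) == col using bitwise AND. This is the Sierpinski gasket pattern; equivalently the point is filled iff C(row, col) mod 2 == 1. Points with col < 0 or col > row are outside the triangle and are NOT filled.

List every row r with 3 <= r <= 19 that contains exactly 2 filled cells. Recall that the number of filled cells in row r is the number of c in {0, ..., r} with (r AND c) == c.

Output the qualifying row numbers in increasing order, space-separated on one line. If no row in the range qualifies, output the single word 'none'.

Row r has 2^popcount(r) filled cells, so we need popcount(r) = log2(2) = 1.
Scan r = 3..19 and keep those with exactly 1 one-bits:
r=3=11 popcount=2 -> skip
r=4=100 popcount=1 -> KEEP
r=5=101 popcount=2 -> skip
r=6=110 popcount=2 -> skip
r=7=111 popcount=3 -> skip
r=8=1000 popcount=1 -> KEEP
r=9=1001 popcount=2 -> skip
r=10=1010 popcount=2 -> skip
r=11=1011 popcount=3 -> skip
r=12=1100 popcount=2 -> skip
r=13=1101 popcount=3 -> skip
r=14=1110 popcount=3 -> skip
r=15=1111 popcount=4 -> skip
r=16=10000 popcount=1 -> KEEP
r=17=10001 popcount=2 -> skip
r=18=10010 popcount=2 -> skip
r=19=10011 popcount=3 -> skip
Kept rows: 4 8 16

Answer: 4 8 16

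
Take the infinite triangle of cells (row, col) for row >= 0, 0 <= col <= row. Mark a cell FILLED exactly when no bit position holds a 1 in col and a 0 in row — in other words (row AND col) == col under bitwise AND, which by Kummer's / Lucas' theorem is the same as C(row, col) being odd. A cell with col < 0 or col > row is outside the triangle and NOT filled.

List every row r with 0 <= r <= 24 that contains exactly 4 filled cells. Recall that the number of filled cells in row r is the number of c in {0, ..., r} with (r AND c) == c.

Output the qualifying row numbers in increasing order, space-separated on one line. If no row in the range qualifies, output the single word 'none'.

Answer: 3 5 6 9 10 12 17 18 20 24

Derivation:
Row r has 2^popcount(r) filled cells, so we need popcount(r) = log2(4) = 2.
Scan r = 0..24 and keep those with exactly 2 one-bits:
r=0=0 popcount=0 -> skip
r=1=1 popcount=1 -> skip
r=2=10 popcount=1 -> skip
r=3=11 popcount=2 -> KEEP
r=4=100 popcount=1 -> skip
r=5=101 popcount=2 -> KEEP
r=6=110 popcount=2 -> KEEP
r=7=111 popcount=3 -> skip
r=8=1000 popcount=1 -> skip
r=9=1001 popcount=2 -> KEEP
r=10=1010 popcount=2 -> KEEP
r=11=1011 popcount=3 -> skip
r=12=1100 popcount=2 -> KEEP
r=13=1101 popcount=3 -> skip
r=14=1110 popcount=3 -> skip
r=15=1111 popcount=4 -> skip
r=16=10000 popcount=1 -> skip
r=17=10001 popcount=2 -> KEEP
r=18=10010 popcount=2 -> KEEP
r=19=10011 popcount=3 -> skip
r=20=10100 popcount=2 -> KEEP
r=21=10101 popcount=3 -> skip
r=22=10110 popcount=3 -> skip
r=23=10111 popcount=4 -> skip
r=24=11000 popcount=2 -> KEEP
Kept rows: 3 5 6 9 10 12 17 18 20 24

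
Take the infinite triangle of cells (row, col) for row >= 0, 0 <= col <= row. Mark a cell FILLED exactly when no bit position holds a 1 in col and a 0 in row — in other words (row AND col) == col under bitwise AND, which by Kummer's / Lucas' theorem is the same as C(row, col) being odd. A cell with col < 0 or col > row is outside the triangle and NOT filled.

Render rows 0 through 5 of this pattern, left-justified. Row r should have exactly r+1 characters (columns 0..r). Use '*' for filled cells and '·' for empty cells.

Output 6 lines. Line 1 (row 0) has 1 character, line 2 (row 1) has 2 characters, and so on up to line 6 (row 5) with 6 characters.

Answer: *
**
*·*
****
*···*
**··**

Derivation:
r0=0: *
r1=1: **
r2=10: *·*
r3=11: ****
r4=100: *···*
r5=101: **··**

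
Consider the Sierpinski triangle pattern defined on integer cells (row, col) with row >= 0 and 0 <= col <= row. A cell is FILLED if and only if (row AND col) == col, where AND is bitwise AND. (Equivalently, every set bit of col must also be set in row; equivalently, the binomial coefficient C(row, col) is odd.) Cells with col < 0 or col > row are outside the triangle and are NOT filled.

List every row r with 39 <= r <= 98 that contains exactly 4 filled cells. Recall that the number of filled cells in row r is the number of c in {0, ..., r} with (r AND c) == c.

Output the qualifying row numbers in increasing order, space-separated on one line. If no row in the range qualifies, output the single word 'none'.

Row r has 2^popcount(r) filled cells, so we need popcount(r) = log2(4) = 2.
Scan r = 39..98 and keep those with exactly 2 one-bits:
r=39=100111 popcount=4 -> skip
r=40=101000 popcount=2 -> KEEP
r=41=101001 popcount=3 -> skip
r=42=101010 popcount=3 -> skip
r=43=101011 popcount=4 -> skip
r=44=101100 popcount=3 -> skip
r=45=101101 popcount=4 -> skip
r=46=101110 popcount=4 -> skip
r=47=101111 popcount=5 -> skip
r=48=110000 popcount=2 -> KEEP
r=49=110001 popcount=3 -> skip
r=50=110010 popcount=3 -> skip
r=51=110011 popcount=4 -> skip
r=52=110100 popcount=3 -> skip
r=53=110101 popcount=4 -> skip
r=54=110110 popcount=4 -> skip
r=55=110111 popcount=5 -> skip
r=56=111000 popcount=3 -> skip
r=57=111001 popcount=4 -> skip
r=58=111010 popcount=4 -> skip
r=59=111011 popcount=5 -> skip
r=60=111100 popcount=4 -> skip
r=61=111101 popcount=5 -> skip
r=62=111110 popcount=5 -> skip
r=63=111111 popcount=6 -> skip
r=64=1000000 popcount=1 -> skip
r=65=1000001 popcount=2 -> KEEP
r=66=1000010 popcount=2 -> KEEP
r=67=1000011 popcount=3 -> skip
r=68=1000100 popcount=2 -> KEEP
r=69=1000101 popcount=3 -> skip
r=70=1000110 popcount=3 -> skip
r=71=1000111 popcount=4 -> skip
r=72=1001000 popcount=2 -> KEEP
r=73=1001001 popcount=3 -> skip
r=74=1001010 popcount=3 -> skip
r=75=1001011 popcount=4 -> skip
r=76=1001100 popcount=3 -> skip
r=77=1001101 popcount=4 -> skip
r=78=1001110 popcount=4 -> skip
r=79=1001111 popcount=5 -> skip
r=80=1010000 popcount=2 -> KEEP
r=81=1010001 popcount=3 -> skip
r=82=1010010 popcount=3 -> skip
r=83=1010011 popcount=4 -> skip
r=84=1010100 popcount=3 -> skip
r=85=1010101 popcount=4 -> skip
r=86=1010110 popcount=4 -> skip
r=87=1010111 popcount=5 -> skip
r=88=1011000 popcount=3 -> skip
r=89=1011001 popcount=4 -> skip
r=90=1011010 popcount=4 -> skip
r=91=1011011 popcount=5 -> skip
r=92=1011100 popcount=4 -> skip
r=93=1011101 popcount=5 -> skip
r=94=1011110 popcount=5 -> skip
r=95=1011111 popcount=6 -> skip
r=96=1100000 popcount=2 -> KEEP
r=97=1100001 popcount=3 -> skip
r=98=1100010 popcount=3 -> skip
Kept rows: 40 48 65 66 68 72 80 96

Answer: 40 48 65 66 68 72 80 96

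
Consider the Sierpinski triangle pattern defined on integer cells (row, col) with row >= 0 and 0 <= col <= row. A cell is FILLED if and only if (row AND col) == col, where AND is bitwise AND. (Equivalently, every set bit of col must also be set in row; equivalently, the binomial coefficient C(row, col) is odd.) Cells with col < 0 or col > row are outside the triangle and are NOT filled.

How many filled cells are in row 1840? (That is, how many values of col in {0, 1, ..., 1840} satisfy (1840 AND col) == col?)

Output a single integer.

1840 in binary = 11100110000
popcount(1840) = number of 1-bits in 11100110000 = 5
A col c satisfies (1840 AND c) == c iff every set bit of c is also set in 1840; each of the 5 set bits of 1840 can independently be on or off in c.
count = 2^5 = 32

Answer: 32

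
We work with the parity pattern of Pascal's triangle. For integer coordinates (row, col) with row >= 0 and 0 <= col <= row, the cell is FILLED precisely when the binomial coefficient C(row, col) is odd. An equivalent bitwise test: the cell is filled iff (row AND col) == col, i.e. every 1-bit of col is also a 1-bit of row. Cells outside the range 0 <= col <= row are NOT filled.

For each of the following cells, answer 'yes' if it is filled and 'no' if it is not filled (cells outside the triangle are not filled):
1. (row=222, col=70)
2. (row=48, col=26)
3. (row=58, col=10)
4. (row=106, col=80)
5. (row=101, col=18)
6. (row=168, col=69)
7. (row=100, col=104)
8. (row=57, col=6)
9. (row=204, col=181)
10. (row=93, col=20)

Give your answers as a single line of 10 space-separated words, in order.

(222,70): row=0b11011110, col=0b1000110, row AND col = 0b1000110 = 70; 70 == 70 -> filled
(48,26): row=0b110000, col=0b11010, row AND col = 0b10000 = 16; 16 != 26 -> empty
(58,10): row=0b111010, col=0b1010, row AND col = 0b1010 = 10; 10 == 10 -> filled
(106,80): row=0b1101010, col=0b1010000, row AND col = 0b1000000 = 64; 64 != 80 -> empty
(101,18): row=0b1100101, col=0b10010, row AND col = 0b0 = 0; 0 != 18 -> empty
(168,69): row=0b10101000, col=0b1000101, row AND col = 0b0 = 0; 0 != 69 -> empty
(100,104): col outside [0, 100] -> not filled
(57,6): row=0b111001, col=0b110, row AND col = 0b0 = 0; 0 != 6 -> empty
(204,181): row=0b11001100, col=0b10110101, row AND col = 0b10000100 = 132; 132 != 181 -> empty
(93,20): row=0b1011101, col=0b10100, row AND col = 0b10100 = 20; 20 == 20 -> filled

Answer: yes no yes no no no no no no yes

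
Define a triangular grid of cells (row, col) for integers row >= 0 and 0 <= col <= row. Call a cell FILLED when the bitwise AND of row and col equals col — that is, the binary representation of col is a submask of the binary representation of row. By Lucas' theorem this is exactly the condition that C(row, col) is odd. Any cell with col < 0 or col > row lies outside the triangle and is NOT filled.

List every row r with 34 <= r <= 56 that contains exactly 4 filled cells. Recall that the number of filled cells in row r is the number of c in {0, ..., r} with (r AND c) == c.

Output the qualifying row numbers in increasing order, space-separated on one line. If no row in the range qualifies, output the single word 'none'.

Answer: 34 36 40 48

Derivation:
Row r has 2^popcount(r) filled cells, so we need popcount(r) = log2(4) = 2.
Scan r = 34..56 and keep those with exactly 2 one-bits:
r=34=100010 popcount=2 -> KEEP
r=35=100011 popcount=3 -> skip
r=36=100100 popcount=2 -> KEEP
r=37=100101 popcount=3 -> skip
r=38=100110 popcount=3 -> skip
r=39=100111 popcount=4 -> skip
r=40=101000 popcount=2 -> KEEP
r=41=101001 popcount=3 -> skip
r=42=101010 popcount=3 -> skip
r=43=101011 popcount=4 -> skip
r=44=101100 popcount=3 -> skip
r=45=101101 popcount=4 -> skip
r=46=101110 popcount=4 -> skip
r=47=101111 popcount=5 -> skip
r=48=110000 popcount=2 -> KEEP
r=49=110001 popcount=3 -> skip
r=50=110010 popcount=3 -> skip
r=51=110011 popcount=4 -> skip
r=52=110100 popcount=3 -> skip
r=53=110101 popcount=4 -> skip
r=54=110110 popcount=4 -> skip
r=55=110111 popcount=5 -> skip
r=56=111000 popcount=3 -> skip
Kept rows: 34 36 40 48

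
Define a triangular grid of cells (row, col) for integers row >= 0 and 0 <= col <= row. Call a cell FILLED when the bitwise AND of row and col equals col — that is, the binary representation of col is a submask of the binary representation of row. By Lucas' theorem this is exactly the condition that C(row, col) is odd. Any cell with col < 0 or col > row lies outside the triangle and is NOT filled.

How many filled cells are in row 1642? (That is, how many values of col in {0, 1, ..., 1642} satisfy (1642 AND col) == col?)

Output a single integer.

Answer: 64

Derivation:
1642 in binary = 11001101010
popcount(1642) = number of 1-bits in 11001101010 = 6
A col c satisfies (1642 AND c) == c iff every set bit of c is also set in 1642; each of the 6 set bits of 1642 can independently be on or off in c.
count = 2^6 = 64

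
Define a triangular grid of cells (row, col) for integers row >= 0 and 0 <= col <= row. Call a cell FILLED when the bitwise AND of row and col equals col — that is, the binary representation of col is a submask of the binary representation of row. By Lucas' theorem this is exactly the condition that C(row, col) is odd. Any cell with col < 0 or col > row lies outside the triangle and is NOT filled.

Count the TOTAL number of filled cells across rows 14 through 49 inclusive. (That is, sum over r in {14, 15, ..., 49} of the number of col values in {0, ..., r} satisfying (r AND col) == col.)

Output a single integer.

Answer: 360

Derivation:
r14=1110 pc3: +8 =8
r15=1111 pc4: +16 =24
r16=10000 pc1: +2 =26
r17=10001 pc2: +4 =30
r18=10010 pc2: +4 =34
r19=10011 pc3: +8 =42
r20=10100 pc2: +4 =46
r21=10101 pc3: +8 =54
r22=10110 pc3: +8 =62
r23=10111 pc4: +16 =78
r24=11000 pc2: +4 =82
r25=11001 pc3: +8 =90
r26=11010 pc3: +8 =98
r27=11011 pc4: +16 =114
r28=11100 pc3: +8 =122
r29=11101 pc4: +16 =138
r30=11110 pc4: +16 =154
r31=11111 pc5: +32 =186
r32=100000 pc1: +2 =188
r33=100001 pc2: +4 =192
r34=100010 pc2: +4 =196
r35=100011 pc3: +8 =204
r36=100100 pc2: +4 =208
r37=100101 pc3: +8 =216
r38=100110 pc3: +8 =224
r39=100111 pc4: +16 =240
r40=101000 pc2: +4 =244
r41=101001 pc3: +8 =252
r42=101010 pc3: +8 =260
r43=101011 pc4: +16 =276
r44=101100 pc3: +8 =284
r45=101101 pc4: +16 =300
r46=101110 pc4: +16 =316
r47=101111 pc5: +32 =348
r48=110000 pc2: +4 =352
r49=110001 pc3: +8 =360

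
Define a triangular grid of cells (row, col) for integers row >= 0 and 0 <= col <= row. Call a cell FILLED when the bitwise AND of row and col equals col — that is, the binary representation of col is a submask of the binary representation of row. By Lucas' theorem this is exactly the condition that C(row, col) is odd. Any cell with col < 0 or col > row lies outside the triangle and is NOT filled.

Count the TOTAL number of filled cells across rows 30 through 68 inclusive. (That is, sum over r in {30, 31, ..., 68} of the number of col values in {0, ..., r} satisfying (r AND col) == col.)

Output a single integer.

r30=11110 pc4: +16 =16
r31=11111 pc5: +32 =48
r32=100000 pc1: +2 =50
r33=100001 pc2: +4 =54
r34=100010 pc2: +4 =58
r35=100011 pc3: +8 =66
r36=100100 pc2: +4 =70
r37=100101 pc3: +8 =78
r38=100110 pc3: +8 =86
r39=100111 pc4: +16 =102
r40=101000 pc2: +4 =106
r41=101001 pc3: +8 =114
r42=101010 pc3: +8 =122
r43=101011 pc4: +16 =138
r44=101100 pc3: +8 =146
r45=101101 pc4: +16 =162
r46=101110 pc4: +16 =178
r47=101111 pc5: +32 =210
r48=110000 pc2: +4 =214
r49=110001 pc3: +8 =222
r50=110010 pc3: +8 =230
r51=110011 pc4: +16 =246
r52=110100 pc3: +8 =254
r53=110101 pc4: +16 =270
r54=110110 pc4: +16 =286
r55=110111 pc5: +32 =318
r56=111000 pc3: +8 =326
r57=111001 pc4: +16 =342
r58=111010 pc4: +16 =358
r59=111011 pc5: +32 =390
r60=111100 pc4: +16 =406
r61=111101 pc5: +32 =438
r62=111110 pc5: +32 =470
r63=111111 pc6: +64 =534
r64=1000000 pc1: +2 =536
r65=1000001 pc2: +4 =540
r66=1000010 pc2: +4 =544
r67=1000011 pc3: +8 =552
r68=1000100 pc2: +4 =556

Answer: 556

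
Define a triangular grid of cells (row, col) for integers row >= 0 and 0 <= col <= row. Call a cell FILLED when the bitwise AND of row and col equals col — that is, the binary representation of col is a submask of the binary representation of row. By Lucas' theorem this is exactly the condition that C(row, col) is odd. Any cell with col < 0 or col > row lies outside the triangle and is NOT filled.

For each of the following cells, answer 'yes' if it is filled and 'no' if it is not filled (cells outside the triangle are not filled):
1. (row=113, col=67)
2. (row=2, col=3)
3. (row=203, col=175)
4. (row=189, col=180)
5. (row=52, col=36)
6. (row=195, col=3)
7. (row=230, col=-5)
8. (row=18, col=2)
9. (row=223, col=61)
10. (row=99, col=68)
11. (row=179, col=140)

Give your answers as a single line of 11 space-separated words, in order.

(113,67): row=0b1110001, col=0b1000011, row AND col = 0b1000001 = 65; 65 != 67 -> empty
(2,3): col outside [0, 2] -> not filled
(203,175): row=0b11001011, col=0b10101111, row AND col = 0b10001011 = 139; 139 != 175 -> empty
(189,180): row=0b10111101, col=0b10110100, row AND col = 0b10110100 = 180; 180 == 180 -> filled
(52,36): row=0b110100, col=0b100100, row AND col = 0b100100 = 36; 36 == 36 -> filled
(195,3): row=0b11000011, col=0b11, row AND col = 0b11 = 3; 3 == 3 -> filled
(230,-5): col outside [0, 230] -> not filled
(18,2): row=0b10010, col=0b10, row AND col = 0b10 = 2; 2 == 2 -> filled
(223,61): row=0b11011111, col=0b111101, row AND col = 0b11101 = 29; 29 != 61 -> empty
(99,68): row=0b1100011, col=0b1000100, row AND col = 0b1000000 = 64; 64 != 68 -> empty
(179,140): row=0b10110011, col=0b10001100, row AND col = 0b10000000 = 128; 128 != 140 -> empty

Answer: no no no yes yes yes no yes no no no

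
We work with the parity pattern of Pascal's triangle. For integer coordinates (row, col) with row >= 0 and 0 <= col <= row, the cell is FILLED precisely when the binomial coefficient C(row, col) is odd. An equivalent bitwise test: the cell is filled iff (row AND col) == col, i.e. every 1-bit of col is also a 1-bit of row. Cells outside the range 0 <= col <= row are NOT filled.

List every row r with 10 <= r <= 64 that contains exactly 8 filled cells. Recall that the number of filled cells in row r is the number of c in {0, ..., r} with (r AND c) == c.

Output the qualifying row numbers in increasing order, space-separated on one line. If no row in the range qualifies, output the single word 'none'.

Answer: 11 13 14 19 21 22 25 26 28 35 37 38 41 42 44 49 50 52 56

Derivation:
Row r has 2^popcount(r) filled cells, so we need popcount(r) = log2(8) = 3.
Scan r = 10..64 and keep those with exactly 3 one-bits:
r=10=1010 popcount=2 -> skip
r=11=1011 popcount=3 -> KEEP
r=12=1100 popcount=2 -> skip
r=13=1101 popcount=3 -> KEEP
r=14=1110 popcount=3 -> KEEP
r=15=1111 popcount=4 -> skip
r=16=10000 popcount=1 -> skip
r=17=10001 popcount=2 -> skip
r=18=10010 popcount=2 -> skip
r=19=10011 popcount=3 -> KEEP
r=20=10100 popcount=2 -> skip
r=21=10101 popcount=3 -> KEEP
r=22=10110 popcount=3 -> KEEP
r=23=10111 popcount=4 -> skip
r=24=11000 popcount=2 -> skip
r=25=11001 popcount=3 -> KEEP
r=26=11010 popcount=3 -> KEEP
r=27=11011 popcount=4 -> skip
r=28=11100 popcount=3 -> KEEP
r=29=11101 popcount=4 -> skip
r=30=11110 popcount=4 -> skip
r=31=11111 popcount=5 -> skip
r=32=100000 popcount=1 -> skip
r=33=100001 popcount=2 -> skip
r=34=100010 popcount=2 -> skip
r=35=100011 popcount=3 -> KEEP
r=36=100100 popcount=2 -> skip
r=37=100101 popcount=3 -> KEEP
r=38=100110 popcount=3 -> KEEP
r=39=100111 popcount=4 -> skip
r=40=101000 popcount=2 -> skip
r=41=101001 popcount=3 -> KEEP
r=42=101010 popcount=3 -> KEEP
r=43=101011 popcount=4 -> skip
r=44=101100 popcount=3 -> KEEP
r=45=101101 popcount=4 -> skip
r=46=101110 popcount=4 -> skip
r=47=101111 popcount=5 -> skip
r=48=110000 popcount=2 -> skip
r=49=110001 popcount=3 -> KEEP
r=50=110010 popcount=3 -> KEEP
r=51=110011 popcount=4 -> skip
r=52=110100 popcount=3 -> KEEP
r=53=110101 popcount=4 -> skip
r=54=110110 popcount=4 -> skip
r=55=110111 popcount=5 -> skip
r=56=111000 popcount=3 -> KEEP
r=57=111001 popcount=4 -> skip
r=58=111010 popcount=4 -> skip
r=59=111011 popcount=5 -> skip
r=60=111100 popcount=4 -> skip
r=61=111101 popcount=5 -> skip
r=62=111110 popcount=5 -> skip
r=63=111111 popcount=6 -> skip
r=64=1000000 popcount=1 -> skip
Kept rows: 11 13 14 19 21 22 25 26 28 35 37 38 41 42 44 49 50 52 56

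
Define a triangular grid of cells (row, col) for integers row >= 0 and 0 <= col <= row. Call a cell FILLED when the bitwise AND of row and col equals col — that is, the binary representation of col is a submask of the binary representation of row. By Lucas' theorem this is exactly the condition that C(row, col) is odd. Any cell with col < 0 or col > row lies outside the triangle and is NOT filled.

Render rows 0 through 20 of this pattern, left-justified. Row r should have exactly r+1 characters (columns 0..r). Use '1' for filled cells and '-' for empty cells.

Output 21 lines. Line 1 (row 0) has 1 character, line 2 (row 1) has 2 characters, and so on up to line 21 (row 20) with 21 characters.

r0=0: 1
r1=1: 11
r2=10: 1-1
r3=11: 1111
r4=100: 1---1
r5=101: 11--11
r6=110: 1-1-1-1
r7=111: 11111111
r8=1000: 1-------1
r9=1001: 11------11
r10=1010: 1-1-----1-1
r11=1011: 1111----1111
r12=1100: 1---1---1---1
r13=1101: 11--11--11--11
r14=1110: 1-1-1-1-1-1-1-1
r15=1111: 1111111111111111
r16=10000: 1---------------1
r17=10001: 11--------------11
r18=10010: 1-1-------------1-1
r19=10011: 1111------------1111
r20=10100: 1---1-----------1---1

Answer: 1
11
1-1
1111
1---1
11--11
1-1-1-1
11111111
1-------1
11------11
1-1-----1-1
1111----1111
1---1---1---1
11--11--11--11
1-1-1-1-1-1-1-1
1111111111111111
1---------------1
11--------------11
1-1-------------1-1
1111------------1111
1---1-----------1---1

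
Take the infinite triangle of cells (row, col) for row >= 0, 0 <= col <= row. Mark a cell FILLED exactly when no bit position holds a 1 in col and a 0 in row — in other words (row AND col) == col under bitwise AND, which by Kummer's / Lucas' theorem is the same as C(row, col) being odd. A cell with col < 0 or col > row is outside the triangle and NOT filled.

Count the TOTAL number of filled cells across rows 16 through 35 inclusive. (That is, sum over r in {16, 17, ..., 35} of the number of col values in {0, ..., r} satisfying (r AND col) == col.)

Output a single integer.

r16=10000 pc1: +2 =2
r17=10001 pc2: +4 =6
r18=10010 pc2: +4 =10
r19=10011 pc3: +8 =18
r20=10100 pc2: +4 =22
r21=10101 pc3: +8 =30
r22=10110 pc3: +8 =38
r23=10111 pc4: +16 =54
r24=11000 pc2: +4 =58
r25=11001 pc3: +8 =66
r26=11010 pc3: +8 =74
r27=11011 pc4: +16 =90
r28=11100 pc3: +8 =98
r29=11101 pc4: +16 =114
r30=11110 pc4: +16 =130
r31=11111 pc5: +32 =162
r32=100000 pc1: +2 =164
r33=100001 pc2: +4 =168
r34=100010 pc2: +4 =172
r35=100011 pc3: +8 =180

Answer: 180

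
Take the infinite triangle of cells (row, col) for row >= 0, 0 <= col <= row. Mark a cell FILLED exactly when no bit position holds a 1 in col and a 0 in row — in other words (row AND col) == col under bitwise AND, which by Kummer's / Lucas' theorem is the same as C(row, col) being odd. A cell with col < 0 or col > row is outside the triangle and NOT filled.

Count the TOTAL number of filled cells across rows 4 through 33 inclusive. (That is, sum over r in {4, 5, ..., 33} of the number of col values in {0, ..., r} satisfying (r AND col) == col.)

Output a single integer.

Answer: 240

Derivation:
r4=100 pc1: +2 =2
r5=101 pc2: +4 =6
r6=110 pc2: +4 =10
r7=111 pc3: +8 =18
r8=1000 pc1: +2 =20
r9=1001 pc2: +4 =24
r10=1010 pc2: +4 =28
r11=1011 pc3: +8 =36
r12=1100 pc2: +4 =40
r13=1101 pc3: +8 =48
r14=1110 pc3: +8 =56
r15=1111 pc4: +16 =72
r16=10000 pc1: +2 =74
r17=10001 pc2: +4 =78
r18=10010 pc2: +4 =82
r19=10011 pc3: +8 =90
r20=10100 pc2: +4 =94
r21=10101 pc3: +8 =102
r22=10110 pc3: +8 =110
r23=10111 pc4: +16 =126
r24=11000 pc2: +4 =130
r25=11001 pc3: +8 =138
r26=11010 pc3: +8 =146
r27=11011 pc4: +16 =162
r28=11100 pc3: +8 =170
r29=11101 pc4: +16 =186
r30=11110 pc4: +16 =202
r31=11111 pc5: +32 =234
r32=100000 pc1: +2 =236
r33=100001 pc2: +4 =240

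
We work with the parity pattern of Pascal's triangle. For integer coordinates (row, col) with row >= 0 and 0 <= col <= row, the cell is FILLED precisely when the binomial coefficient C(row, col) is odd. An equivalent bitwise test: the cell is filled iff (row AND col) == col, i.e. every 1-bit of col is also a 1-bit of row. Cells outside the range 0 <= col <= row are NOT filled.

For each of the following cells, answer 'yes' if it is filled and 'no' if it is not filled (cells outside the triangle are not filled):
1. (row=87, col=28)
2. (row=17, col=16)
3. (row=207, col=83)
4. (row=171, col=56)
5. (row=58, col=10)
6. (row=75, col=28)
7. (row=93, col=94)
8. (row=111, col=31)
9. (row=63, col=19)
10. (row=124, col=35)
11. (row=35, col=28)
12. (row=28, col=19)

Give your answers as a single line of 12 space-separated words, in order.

Answer: no yes no no yes no no no yes no no no

Derivation:
(87,28): row=0b1010111, col=0b11100, row AND col = 0b10100 = 20; 20 != 28 -> empty
(17,16): row=0b10001, col=0b10000, row AND col = 0b10000 = 16; 16 == 16 -> filled
(207,83): row=0b11001111, col=0b1010011, row AND col = 0b1000011 = 67; 67 != 83 -> empty
(171,56): row=0b10101011, col=0b111000, row AND col = 0b101000 = 40; 40 != 56 -> empty
(58,10): row=0b111010, col=0b1010, row AND col = 0b1010 = 10; 10 == 10 -> filled
(75,28): row=0b1001011, col=0b11100, row AND col = 0b1000 = 8; 8 != 28 -> empty
(93,94): col outside [0, 93] -> not filled
(111,31): row=0b1101111, col=0b11111, row AND col = 0b1111 = 15; 15 != 31 -> empty
(63,19): row=0b111111, col=0b10011, row AND col = 0b10011 = 19; 19 == 19 -> filled
(124,35): row=0b1111100, col=0b100011, row AND col = 0b100000 = 32; 32 != 35 -> empty
(35,28): row=0b100011, col=0b11100, row AND col = 0b0 = 0; 0 != 28 -> empty
(28,19): row=0b11100, col=0b10011, row AND col = 0b10000 = 16; 16 != 19 -> empty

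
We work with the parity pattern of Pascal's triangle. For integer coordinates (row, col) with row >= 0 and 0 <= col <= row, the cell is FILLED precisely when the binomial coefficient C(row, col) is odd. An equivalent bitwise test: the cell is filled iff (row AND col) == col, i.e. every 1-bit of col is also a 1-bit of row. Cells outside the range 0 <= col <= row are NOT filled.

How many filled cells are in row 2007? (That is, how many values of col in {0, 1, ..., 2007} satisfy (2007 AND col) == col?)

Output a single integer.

Answer: 512

Derivation:
2007 in binary = 11111010111
popcount(2007) = number of 1-bits in 11111010111 = 9
A col c satisfies (2007 AND c) == c iff every set bit of c is also set in 2007; each of the 9 set bits of 2007 can independently be on or off in c.
count = 2^9 = 512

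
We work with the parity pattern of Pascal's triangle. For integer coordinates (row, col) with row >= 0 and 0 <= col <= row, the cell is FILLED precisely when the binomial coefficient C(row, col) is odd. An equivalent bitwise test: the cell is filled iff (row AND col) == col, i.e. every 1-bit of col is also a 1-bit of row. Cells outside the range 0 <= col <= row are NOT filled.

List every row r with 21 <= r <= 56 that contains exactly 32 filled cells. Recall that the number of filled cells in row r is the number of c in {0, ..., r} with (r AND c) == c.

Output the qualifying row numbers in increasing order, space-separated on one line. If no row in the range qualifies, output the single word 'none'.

Answer: 31 47 55

Derivation:
Row r has 2^popcount(r) filled cells, so we need popcount(r) = log2(32) = 5.
Scan r = 21..56 and keep those with exactly 5 one-bits:
r=21=10101 popcount=3 -> skip
r=22=10110 popcount=3 -> skip
r=23=10111 popcount=4 -> skip
r=24=11000 popcount=2 -> skip
r=25=11001 popcount=3 -> skip
r=26=11010 popcount=3 -> skip
r=27=11011 popcount=4 -> skip
r=28=11100 popcount=3 -> skip
r=29=11101 popcount=4 -> skip
r=30=11110 popcount=4 -> skip
r=31=11111 popcount=5 -> KEEP
r=32=100000 popcount=1 -> skip
r=33=100001 popcount=2 -> skip
r=34=100010 popcount=2 -> skip
r=35=100011 popcount=3 -> skip
r=36=100100 popcount=2 -> skip
r=37=100101 popcount=3 -> skip
r=38=100110 popcount=3 -> skip
r=39=100111 popcount=4 -> skip
r=40=101000 popcount=2 -> skip
r=41=101001 popcount=3 -> skip
r=42=101010 popcount=3 -> skip
r=43=101011 popcount=4 -> skip
r=44=101100 popcount=3 -> skip
r=45=101101 popcount=4 -> skip
r=46=101110 popcount=4 -> skip
r=47=101111 popcount=5 -> KEEP
r=48=110000 popcount=2 -> skip
r=49=110001 popcount=3 -> skip
r=50=110010 popcount=3 -> skip
r=51=110011 popcount=4 -> skip
r=52=110100 popcount=3 -> skip
r=53=110101 popcount=4 -> skip
r=54=110110 popcount=4 -> skip
r=55=110111 popcount=5 -> KEEP
r=56=111000 popcount=3 -> skip
Kept rows: 31 47 55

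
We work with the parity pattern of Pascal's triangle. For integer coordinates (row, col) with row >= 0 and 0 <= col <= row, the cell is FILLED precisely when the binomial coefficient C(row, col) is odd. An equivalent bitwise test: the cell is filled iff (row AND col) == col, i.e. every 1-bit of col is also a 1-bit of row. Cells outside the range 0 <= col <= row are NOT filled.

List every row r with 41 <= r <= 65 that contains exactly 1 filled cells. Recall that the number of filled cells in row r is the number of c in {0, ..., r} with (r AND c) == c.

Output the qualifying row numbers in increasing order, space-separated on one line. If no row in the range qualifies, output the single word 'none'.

Row r has 2^popcount(r) filled cells, so we need popcount(r) = log2(1) = 0.
Scan r = 41..65 and keep those with exactly 0 one-bits:
r=41=101001 popcount=3 -> skip
r=42=101010 popcount=3 -> skip
r=43=101011 popcount=4 -> skip
r=44=101100 popcount=3 -> skip
r=45=101101 popcount=4 -> skip
r=46=101110 popcount=4 -> skip
r=47=101111 popcount=5 -> skip
r=48=110000 popcount=2 -> skip
r=49=110001 popcount=3 -> skip
r=50=110010 popcount=3 -> skip
r=51=110011 popcount=4 -> skip
r=52=110100 popcount=3 -> skip
r=53=110101 popcount=4 -> skip
r=54=110110 popcount=4 -> skip
r=55=110111 popcount=5 -> skip
r=56=111000 popcount=3 -> skip
r=57=111001 popcount=4 -> skip
r=58=111010 popcount=4 -> skip
r=59=111011 popcount=5 -> skip
r=60=111100 popcount=4 -> skip
r=61=111101 popcount=5 -> skip
r=62=111110 popcount=5 -> skip
r=63=111111 popcount=6 -> skip
r=64=1000000 popcount=1 -> skip
r=65=1000001 popcount=2 -> skip
Kept rows: none

Answer: none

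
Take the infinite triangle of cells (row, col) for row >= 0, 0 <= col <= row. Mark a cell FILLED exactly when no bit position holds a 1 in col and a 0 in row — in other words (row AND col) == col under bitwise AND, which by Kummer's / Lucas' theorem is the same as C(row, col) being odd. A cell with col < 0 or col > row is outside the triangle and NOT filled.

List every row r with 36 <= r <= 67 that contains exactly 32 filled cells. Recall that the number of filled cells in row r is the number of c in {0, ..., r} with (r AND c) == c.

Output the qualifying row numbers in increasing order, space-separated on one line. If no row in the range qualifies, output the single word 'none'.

Answer: 47 55 59 61 62

Derivation:
Row r has 2^popcount(r) filled cells, so we need popcount(r) = log2(32) = 5.
Scan r = 36..67 and keep those with exactly 5 one-bits:
r=36=100100 popcount=2 -> skip
r=37=100101 popcount=3 -> skip
r=38=100110 popcount=3 -> skip
r=39=100111 popcount=4 -> skip
r=40=101000 popcount=2 -> skip
r=41=101001 popcount=3 -> skip
r=42=101010 popcount=3 -> skip
r=43=101011 popcount=4 -> skip
r=44=101100 popcount=3 -> skip
r=45=101101 popcount=4 -> skip
r=46=101110 popcount=4 -> skip
r=47=101111 popcount=5 -> KEEP
r=48=110000 popcount=2 -> skip
r=49=110001 popcount=3 -> skip
r=50=110010 popcount=3 -> skip
r=51=110011 popcount=4 -> skip
r=52=110100 popcount=3 -> skip
r=53=110101 popcount=4 -> skip
r=54=110110 popcount=4 -> skip
r=55=110111 popcount=5 -> KEEP
r=56=111000 popcount=3 -> skip
r=57=111001 popcount=4 -> skip
r=58=111010 popcount=4 -> skip
r=59=111011 popcount=5 -> KEEP
r=60=111100 popcount=4 -> skip
r=61=111101 popcount=5 -> KEEP
r=62=111110 popcount=5 -> KEEP
r=63=111111 popcount=6 -> skip
r=64=1000000 popcount=1 -> skip
r=65=1000001 popcount=2 -> skip
r=66=1000010 popcount=2 -> skip
r=67=1000011 popcount=3 -> skip
Kept rows: 47 55 59 61 62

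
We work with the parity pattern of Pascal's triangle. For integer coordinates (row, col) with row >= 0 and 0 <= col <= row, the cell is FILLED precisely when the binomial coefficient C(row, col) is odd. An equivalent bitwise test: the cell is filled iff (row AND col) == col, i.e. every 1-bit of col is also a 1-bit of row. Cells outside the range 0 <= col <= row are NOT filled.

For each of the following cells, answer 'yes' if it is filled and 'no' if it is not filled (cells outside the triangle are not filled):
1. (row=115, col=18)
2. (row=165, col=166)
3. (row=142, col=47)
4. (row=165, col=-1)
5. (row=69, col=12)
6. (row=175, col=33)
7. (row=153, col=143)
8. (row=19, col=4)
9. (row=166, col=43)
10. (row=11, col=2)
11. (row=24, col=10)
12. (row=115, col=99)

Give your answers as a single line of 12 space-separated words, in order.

(115,18): row=0b1110011, col=0b10010, row AND col = 0b10010 = 18; 18 == 18 -> filled
(165,166): col outside [0, 165] -> not filled
(142,47): row=0b10001110, col=0b101111, row AND col = 0b1110 = 14; 14 != 47 -> empty
(165,-1): col outside [0, 165] -> not filled
(69,12): row=0b1000101, col=0b1100, row AND col = 0b100 = 4; 4 != 12 -> empty
(175,33): row=0b10101111, col=0b100001, row AND col = 0b100001 = 33; 33 == 33 -> filled
(153,143): row=0b10011001, col=0b10001111, row AND col = 0b10001001 = 137; 137 != 143 -> empty
(19,4): row=0b10011, col=0b100, row AND col = 0b0 = 0; 0 != 4 -> empty
(166,43): row=0b10100110, col=0b101011, row AND col = 0b100010 = 34; 34 != 43 -> empty
(11,2): row=0b1011, col=0b10, row AND col = 0b10 = 2; 2 == 2 -> filled
(24,10): row=0b11000, col=0b1010, row AND col = 0b1000 = 8; 8 != 10 -> empty
(115,99): row=0b1110011, col=0b1100011, row AND col = 0b1100011 = 99; 99 == 99 -> filled

Answer: yes no no no no yes no no no yes no yes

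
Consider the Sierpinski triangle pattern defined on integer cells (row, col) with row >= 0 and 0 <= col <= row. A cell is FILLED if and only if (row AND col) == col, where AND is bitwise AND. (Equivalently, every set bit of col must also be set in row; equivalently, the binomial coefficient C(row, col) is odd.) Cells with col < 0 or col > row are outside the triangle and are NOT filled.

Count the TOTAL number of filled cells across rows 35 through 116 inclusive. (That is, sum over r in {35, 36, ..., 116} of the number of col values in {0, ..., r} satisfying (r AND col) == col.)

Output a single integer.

Answer: 1374

Derivation:
r35=100011 pc3: +8 =8
r36=100100 pc2: +4 =12
r37=100101 pc3: +8 =20
r38=100110 pc3: +8 =28
r39=100111 pc4: +16 =44
r40=101000 pc2: +4 =48
r41=101001 pc3: +8 =56
r42=101010 pc3: +8 =64
r43=101011 pc4: +16 =80
r44=101100 pc3: +8 =88
r45=101101 pc4: +16 =104
r46=101110 pc4: +16 =120
r47=101111 pc5: +32 =152
r48=110000 pc2: +4 =156
r49=110001 pc3: +8 =164
r50=110010 pc3: +8 =172
r51=110011 pc4: +16 =188
r52=110100 pc3: +8 =196
r53=110101 pc4: +16 =212
r54=110110 pc4: +16 =228
r55=110111 pc5: +32 =260
r56=111000 pc3: +8 =268
r57=111001 pc4: +16 =284
r58=111010 pc4: +16 =300
r59=111011 pc5: +32 =332
r60=111100 pc4: +16 =348
r61=111101 pc5: +32 =380
r62=111110 pc5: +32 =412
r63=111111 pc6: +64 =476
r64=1000000 pc1: +2 =478
r65=1000001 pc2: +4 =482
r66=1000010 pc2: +4 =486
r67=1000011 pc3: +8 =494
r68=1000100 pc2: +4 =498
r69=1000101 pc3: +8 =506
r70=1000110 pc3: +8 =514
r71=1000111 pc4: +16 =530
r72=1001000 pc2: +4 =534
r73=1001001 pc3: +8 =542
r74=1001010 pc3: +8 =550
r75=1001011 pc4: +16 =566
r76=1001100 pc3: +8 =574
r77=1001101 pc4: +16 =590
r78=1001110 pc4: +16 =606
r79=1001111 pc5: +32 =638
r80=1010000 pc2: +4 =642
r81=1010001 pc3: +8 =650
r82=1010010 pc3: +8 =658
r83=1010011 pc4: +16 =674
r84=1010100 pc3: +8 =682
r85=1010101 pc4: +16 =698
r86=1010110 pc4: +16 =714
r87=1010111 pc5: +32 =746
r88=1011000 pc3: +8 =754
r89=1011001 pc4: +16 =770
r90=1011010 pc4: +16 =786
r91=1011011 pc5: +32 =818
r92=1011100 pc4: +16 =834
r93=1011101 pc5: +32 =866
r94=1011110 pc5: +32 =898
r95=1011111 pc6: +64 =962
r96=1100000 pc2: +4 =966
r97=1100001 pc3: +8 =974
r98=1100010 pc3: +8 =982
r99=1100011 pc4: +16 =998
r100=1100100 pc3: +8 =1006
r101=1100101 pc4: +16 =1022
r102=1100110 pc4: +16 =1038
r103=1100111 pc5: +32 =1070
r104=1101000 pc3: +8 =1078
r105=1101001 pc4: +16 =1094
r106=1101010 pc4: +16 =1110
r107=1101011 pc5: +32 =1142
r108=1101100 pc4: +16 =1158
r109=1101101 pc5: +32 =1190
r110=1101110 pc5: +32 =1222
r111=1101111 pc6: +64 =1286
r112=1110000 pc3: +8 =1294
r113=1110001 pc4: +16 =1310
r114=1110010 pc4: +16 =1326
r115=1110011 pc5: +32 =1358
r116=1110100 pc4: +16 =1374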